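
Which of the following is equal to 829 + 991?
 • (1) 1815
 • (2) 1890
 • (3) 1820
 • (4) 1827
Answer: 3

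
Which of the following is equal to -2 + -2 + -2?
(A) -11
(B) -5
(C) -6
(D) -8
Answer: C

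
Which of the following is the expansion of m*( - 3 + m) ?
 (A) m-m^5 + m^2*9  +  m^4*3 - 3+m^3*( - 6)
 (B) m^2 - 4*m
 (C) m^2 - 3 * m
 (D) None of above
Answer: C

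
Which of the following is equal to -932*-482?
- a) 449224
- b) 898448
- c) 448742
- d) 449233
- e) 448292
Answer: a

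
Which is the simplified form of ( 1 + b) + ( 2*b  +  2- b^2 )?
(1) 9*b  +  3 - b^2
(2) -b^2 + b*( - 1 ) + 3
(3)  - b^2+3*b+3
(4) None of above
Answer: 3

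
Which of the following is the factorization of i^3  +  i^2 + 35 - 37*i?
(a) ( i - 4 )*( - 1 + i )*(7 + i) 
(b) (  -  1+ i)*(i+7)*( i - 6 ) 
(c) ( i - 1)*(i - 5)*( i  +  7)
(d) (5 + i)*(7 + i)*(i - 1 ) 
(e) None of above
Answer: c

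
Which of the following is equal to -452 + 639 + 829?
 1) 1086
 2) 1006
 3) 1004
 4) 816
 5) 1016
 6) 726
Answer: 5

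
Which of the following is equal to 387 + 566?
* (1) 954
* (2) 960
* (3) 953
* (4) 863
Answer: 3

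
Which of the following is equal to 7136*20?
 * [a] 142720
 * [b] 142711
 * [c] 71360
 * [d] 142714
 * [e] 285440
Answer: a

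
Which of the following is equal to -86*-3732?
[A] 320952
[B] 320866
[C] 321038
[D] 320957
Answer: A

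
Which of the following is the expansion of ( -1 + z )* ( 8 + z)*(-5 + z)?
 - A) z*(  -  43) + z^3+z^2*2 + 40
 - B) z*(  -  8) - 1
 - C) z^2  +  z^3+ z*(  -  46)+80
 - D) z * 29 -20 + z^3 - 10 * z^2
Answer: A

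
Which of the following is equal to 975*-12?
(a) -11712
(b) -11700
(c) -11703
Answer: b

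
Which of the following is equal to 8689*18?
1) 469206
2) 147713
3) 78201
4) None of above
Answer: 4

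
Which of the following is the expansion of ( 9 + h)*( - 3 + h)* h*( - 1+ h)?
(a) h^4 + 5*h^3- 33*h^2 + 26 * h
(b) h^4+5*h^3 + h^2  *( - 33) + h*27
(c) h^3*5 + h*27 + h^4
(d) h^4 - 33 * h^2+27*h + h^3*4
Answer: b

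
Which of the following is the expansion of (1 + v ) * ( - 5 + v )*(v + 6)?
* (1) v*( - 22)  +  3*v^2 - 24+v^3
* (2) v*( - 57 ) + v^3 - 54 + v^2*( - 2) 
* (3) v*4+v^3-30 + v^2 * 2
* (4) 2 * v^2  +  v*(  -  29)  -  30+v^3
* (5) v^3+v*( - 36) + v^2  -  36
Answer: 4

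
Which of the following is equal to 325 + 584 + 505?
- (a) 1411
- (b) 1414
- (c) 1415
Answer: b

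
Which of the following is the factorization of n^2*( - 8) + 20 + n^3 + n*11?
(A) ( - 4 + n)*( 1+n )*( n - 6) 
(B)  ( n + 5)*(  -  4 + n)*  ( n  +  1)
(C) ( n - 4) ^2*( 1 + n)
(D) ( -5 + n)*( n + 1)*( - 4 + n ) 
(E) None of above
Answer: D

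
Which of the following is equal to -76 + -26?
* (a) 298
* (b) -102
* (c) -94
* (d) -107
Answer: b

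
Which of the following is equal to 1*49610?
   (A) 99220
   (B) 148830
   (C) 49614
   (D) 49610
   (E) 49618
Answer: D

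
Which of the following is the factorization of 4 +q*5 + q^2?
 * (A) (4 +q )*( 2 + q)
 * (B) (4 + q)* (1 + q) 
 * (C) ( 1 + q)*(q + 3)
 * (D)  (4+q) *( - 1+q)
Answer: B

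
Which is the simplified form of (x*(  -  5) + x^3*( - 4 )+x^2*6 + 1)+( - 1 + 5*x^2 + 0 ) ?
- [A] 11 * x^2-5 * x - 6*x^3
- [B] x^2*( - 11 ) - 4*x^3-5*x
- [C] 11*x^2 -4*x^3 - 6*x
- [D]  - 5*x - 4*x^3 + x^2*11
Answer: D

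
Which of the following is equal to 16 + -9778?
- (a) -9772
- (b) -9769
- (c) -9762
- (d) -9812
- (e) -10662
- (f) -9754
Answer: c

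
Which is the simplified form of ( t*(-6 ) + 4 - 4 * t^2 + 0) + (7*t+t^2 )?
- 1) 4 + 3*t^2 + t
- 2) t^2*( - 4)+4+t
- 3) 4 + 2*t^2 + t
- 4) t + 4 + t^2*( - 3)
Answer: 4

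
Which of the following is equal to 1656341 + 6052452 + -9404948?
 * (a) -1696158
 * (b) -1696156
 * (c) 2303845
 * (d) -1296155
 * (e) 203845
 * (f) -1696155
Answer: f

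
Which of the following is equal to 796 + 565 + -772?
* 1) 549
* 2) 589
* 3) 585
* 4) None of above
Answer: 2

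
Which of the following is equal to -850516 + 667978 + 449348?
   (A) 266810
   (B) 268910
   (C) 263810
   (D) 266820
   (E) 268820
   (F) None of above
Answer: A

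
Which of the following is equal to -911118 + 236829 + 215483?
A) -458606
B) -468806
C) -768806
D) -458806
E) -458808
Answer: D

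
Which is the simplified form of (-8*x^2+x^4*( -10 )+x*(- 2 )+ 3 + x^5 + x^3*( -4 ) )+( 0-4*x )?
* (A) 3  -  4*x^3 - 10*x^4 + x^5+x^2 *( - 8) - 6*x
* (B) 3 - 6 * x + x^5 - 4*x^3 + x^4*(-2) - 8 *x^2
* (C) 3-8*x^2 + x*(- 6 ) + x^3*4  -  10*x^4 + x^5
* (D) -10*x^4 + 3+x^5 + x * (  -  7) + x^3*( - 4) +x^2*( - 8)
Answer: A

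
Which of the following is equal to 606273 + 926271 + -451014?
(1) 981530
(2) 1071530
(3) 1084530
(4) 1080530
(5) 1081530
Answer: 5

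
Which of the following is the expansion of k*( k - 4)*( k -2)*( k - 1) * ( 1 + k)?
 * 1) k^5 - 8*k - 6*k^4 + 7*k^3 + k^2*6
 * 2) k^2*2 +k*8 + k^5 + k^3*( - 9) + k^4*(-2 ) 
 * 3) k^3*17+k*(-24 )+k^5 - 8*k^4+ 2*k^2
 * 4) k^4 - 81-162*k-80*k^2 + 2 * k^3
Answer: 1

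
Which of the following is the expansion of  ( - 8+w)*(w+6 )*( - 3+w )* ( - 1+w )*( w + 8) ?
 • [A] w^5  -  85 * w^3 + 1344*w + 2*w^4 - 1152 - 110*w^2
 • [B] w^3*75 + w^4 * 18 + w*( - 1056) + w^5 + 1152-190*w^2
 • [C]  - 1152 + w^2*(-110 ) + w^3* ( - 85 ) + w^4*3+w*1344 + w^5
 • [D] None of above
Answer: A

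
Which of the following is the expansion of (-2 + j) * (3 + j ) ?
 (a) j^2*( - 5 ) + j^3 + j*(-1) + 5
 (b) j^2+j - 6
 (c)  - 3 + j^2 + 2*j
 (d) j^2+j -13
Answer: b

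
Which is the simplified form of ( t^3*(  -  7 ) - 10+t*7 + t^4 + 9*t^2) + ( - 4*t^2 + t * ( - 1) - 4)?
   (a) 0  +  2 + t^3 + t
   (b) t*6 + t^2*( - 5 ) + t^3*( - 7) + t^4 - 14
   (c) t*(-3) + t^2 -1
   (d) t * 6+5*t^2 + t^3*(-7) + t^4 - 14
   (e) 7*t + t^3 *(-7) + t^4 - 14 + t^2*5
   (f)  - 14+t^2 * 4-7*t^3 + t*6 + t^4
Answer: d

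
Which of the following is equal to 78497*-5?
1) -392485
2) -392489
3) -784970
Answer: 1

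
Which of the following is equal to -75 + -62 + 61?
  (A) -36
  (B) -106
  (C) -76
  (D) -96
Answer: C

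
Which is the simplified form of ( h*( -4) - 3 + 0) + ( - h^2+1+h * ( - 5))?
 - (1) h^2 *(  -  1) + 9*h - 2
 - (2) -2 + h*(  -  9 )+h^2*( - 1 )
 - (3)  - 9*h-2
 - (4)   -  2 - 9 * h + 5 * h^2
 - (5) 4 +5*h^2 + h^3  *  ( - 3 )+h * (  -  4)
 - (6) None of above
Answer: 2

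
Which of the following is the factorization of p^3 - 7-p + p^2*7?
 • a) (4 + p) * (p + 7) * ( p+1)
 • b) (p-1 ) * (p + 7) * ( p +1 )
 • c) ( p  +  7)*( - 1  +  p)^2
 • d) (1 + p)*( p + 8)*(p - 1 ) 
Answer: b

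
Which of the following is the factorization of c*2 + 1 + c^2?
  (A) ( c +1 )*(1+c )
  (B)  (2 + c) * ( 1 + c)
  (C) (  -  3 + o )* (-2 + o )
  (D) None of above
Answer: A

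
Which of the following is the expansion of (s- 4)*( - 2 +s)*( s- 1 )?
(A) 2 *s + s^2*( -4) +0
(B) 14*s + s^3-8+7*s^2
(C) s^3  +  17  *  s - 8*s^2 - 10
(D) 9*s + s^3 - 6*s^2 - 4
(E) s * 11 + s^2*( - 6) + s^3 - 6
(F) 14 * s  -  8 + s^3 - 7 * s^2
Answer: F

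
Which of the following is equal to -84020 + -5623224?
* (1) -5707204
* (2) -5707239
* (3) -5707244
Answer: 3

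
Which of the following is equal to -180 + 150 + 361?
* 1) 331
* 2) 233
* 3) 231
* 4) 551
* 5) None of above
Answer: 1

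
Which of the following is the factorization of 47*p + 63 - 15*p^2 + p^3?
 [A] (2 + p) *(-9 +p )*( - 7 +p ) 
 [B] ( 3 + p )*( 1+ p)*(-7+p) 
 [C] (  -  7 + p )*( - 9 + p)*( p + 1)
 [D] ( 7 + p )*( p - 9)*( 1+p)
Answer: C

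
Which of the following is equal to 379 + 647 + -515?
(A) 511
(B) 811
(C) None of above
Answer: A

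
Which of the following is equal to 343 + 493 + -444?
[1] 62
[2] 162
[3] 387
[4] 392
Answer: 4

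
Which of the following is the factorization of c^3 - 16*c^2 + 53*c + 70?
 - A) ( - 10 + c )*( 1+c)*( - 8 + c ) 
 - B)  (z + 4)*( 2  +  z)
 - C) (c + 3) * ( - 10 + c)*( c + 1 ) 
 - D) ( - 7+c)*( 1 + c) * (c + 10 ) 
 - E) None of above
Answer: E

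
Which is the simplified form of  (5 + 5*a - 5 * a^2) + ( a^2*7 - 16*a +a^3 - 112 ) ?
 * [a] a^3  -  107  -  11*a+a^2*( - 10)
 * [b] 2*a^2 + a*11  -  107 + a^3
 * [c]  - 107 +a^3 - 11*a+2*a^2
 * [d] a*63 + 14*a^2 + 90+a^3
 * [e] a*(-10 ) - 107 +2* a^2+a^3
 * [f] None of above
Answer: c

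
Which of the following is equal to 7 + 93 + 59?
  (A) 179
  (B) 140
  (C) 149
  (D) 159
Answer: D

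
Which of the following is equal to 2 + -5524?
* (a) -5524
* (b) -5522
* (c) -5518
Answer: b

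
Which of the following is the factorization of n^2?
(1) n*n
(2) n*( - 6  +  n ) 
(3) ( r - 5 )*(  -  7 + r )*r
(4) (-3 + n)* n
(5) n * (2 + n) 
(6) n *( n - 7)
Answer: 1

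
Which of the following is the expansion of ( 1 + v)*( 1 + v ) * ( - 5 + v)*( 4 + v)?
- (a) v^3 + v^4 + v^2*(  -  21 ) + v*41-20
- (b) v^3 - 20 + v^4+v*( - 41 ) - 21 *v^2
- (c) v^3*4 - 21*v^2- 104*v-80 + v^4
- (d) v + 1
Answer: b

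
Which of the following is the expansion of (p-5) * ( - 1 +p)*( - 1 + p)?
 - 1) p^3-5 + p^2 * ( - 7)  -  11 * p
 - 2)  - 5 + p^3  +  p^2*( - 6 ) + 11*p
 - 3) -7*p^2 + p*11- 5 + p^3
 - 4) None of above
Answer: 3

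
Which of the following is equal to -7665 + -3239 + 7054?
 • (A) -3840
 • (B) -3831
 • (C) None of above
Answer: C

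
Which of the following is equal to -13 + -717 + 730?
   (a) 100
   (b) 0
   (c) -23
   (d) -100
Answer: b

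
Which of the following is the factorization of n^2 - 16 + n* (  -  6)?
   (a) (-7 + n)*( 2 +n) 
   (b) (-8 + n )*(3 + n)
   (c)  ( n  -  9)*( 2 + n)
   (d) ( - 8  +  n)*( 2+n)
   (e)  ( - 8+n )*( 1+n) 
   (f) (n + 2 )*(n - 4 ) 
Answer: d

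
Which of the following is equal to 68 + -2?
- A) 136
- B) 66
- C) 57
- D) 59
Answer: B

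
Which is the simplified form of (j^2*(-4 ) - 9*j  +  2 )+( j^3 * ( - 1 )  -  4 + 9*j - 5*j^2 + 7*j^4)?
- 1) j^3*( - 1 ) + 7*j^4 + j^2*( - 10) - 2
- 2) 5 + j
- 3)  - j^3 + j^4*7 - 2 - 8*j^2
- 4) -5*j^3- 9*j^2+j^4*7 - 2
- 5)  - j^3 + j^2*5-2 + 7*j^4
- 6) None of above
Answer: 6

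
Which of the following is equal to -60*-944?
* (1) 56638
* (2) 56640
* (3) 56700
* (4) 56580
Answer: 2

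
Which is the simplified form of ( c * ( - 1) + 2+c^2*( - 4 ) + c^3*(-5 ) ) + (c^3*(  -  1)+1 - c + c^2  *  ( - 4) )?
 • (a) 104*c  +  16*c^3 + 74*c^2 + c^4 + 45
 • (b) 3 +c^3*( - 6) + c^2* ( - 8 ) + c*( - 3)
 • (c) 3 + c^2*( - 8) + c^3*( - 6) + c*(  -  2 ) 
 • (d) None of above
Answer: c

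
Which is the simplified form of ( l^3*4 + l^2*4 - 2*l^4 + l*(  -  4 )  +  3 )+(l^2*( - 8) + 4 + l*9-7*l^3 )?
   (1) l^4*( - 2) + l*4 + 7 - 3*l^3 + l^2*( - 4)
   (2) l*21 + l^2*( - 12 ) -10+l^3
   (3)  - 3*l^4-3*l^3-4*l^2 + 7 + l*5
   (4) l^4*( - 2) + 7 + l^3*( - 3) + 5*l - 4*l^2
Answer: 4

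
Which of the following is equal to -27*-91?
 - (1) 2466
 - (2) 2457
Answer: 2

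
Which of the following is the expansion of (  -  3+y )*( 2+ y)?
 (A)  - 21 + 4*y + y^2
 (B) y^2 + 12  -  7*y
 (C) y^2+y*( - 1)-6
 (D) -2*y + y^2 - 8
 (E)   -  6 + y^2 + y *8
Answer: C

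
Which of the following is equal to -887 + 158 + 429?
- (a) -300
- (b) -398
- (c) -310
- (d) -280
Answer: a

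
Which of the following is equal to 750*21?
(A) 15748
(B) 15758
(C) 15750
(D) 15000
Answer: C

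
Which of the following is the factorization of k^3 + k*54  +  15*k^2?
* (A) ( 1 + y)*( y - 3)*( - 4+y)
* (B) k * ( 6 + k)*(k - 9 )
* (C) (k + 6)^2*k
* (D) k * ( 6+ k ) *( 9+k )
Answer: D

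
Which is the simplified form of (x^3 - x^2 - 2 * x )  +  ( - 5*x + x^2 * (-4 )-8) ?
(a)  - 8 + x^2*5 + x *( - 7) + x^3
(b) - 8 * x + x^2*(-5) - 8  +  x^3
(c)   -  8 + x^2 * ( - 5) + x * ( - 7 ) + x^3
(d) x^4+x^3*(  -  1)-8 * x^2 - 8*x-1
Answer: c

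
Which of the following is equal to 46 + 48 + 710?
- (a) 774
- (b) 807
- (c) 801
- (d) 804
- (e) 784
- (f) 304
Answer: d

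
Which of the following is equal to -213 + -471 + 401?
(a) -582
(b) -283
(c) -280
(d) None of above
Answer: b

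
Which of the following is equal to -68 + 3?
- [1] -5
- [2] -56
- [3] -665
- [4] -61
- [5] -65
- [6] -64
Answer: 5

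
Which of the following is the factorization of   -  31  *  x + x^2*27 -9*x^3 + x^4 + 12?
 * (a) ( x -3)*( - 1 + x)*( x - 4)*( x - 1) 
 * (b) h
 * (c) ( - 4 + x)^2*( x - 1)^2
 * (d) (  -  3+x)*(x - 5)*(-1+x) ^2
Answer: a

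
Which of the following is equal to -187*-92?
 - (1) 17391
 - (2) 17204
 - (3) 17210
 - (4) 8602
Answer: 2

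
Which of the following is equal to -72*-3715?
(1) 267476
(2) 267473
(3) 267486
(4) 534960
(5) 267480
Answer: 5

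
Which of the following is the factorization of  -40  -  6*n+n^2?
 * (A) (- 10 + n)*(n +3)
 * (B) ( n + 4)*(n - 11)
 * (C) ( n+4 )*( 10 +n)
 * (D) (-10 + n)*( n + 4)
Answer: D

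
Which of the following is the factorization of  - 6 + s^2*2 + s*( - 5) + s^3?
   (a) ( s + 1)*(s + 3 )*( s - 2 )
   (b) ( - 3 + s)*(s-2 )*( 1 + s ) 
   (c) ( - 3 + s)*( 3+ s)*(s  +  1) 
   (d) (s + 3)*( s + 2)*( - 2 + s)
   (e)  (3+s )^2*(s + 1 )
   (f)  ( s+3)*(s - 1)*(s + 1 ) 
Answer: a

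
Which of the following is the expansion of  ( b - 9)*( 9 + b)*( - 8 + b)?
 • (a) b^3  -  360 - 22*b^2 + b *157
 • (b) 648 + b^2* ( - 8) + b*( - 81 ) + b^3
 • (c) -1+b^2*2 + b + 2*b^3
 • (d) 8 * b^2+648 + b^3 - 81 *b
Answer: b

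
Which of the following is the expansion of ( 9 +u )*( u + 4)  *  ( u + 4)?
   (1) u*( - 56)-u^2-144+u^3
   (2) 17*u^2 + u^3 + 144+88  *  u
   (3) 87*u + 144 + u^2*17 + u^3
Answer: 2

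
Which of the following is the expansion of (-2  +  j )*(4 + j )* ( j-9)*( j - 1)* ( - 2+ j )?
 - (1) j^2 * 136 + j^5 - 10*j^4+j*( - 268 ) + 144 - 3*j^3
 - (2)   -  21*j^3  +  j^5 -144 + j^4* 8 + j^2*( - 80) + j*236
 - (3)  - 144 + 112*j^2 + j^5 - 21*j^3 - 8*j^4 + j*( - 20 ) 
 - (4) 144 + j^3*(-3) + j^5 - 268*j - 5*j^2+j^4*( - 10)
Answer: 1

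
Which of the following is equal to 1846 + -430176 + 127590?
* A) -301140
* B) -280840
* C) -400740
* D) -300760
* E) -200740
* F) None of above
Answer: F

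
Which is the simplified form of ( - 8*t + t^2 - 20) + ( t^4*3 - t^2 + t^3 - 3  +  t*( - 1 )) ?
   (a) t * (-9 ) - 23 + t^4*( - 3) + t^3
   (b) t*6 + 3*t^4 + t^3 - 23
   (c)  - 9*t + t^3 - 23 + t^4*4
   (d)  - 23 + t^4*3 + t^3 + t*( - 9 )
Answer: d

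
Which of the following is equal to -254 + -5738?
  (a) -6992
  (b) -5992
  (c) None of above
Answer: b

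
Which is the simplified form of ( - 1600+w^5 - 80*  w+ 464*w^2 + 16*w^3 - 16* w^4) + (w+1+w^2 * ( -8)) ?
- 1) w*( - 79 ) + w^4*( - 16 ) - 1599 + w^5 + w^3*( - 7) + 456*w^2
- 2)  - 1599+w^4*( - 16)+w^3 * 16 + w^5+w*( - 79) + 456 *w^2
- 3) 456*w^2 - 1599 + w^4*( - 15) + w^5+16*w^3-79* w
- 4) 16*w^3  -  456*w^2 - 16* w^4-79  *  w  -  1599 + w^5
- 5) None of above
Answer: 2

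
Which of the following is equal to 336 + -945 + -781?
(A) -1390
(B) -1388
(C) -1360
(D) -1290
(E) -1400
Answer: A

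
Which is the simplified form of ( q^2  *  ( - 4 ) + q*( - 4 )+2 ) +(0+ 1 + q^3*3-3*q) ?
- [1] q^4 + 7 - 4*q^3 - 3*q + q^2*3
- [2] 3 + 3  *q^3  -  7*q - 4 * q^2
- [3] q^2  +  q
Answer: 2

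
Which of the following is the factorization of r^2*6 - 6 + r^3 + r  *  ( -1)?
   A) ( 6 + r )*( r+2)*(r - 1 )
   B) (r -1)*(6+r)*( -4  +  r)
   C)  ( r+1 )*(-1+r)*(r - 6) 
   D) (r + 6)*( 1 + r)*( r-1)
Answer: D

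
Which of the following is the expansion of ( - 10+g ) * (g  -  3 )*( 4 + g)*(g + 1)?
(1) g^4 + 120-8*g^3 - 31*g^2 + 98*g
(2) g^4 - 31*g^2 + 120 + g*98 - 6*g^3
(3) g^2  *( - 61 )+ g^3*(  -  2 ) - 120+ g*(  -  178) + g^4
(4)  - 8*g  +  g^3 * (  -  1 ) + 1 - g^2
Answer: 1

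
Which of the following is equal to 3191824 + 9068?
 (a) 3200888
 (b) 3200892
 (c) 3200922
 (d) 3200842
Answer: b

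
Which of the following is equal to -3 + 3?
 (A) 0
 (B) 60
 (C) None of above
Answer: A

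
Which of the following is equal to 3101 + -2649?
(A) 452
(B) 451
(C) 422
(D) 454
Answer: A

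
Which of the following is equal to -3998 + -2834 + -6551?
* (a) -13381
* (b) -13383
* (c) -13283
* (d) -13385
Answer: b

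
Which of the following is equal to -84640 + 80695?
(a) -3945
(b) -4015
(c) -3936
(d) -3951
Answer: a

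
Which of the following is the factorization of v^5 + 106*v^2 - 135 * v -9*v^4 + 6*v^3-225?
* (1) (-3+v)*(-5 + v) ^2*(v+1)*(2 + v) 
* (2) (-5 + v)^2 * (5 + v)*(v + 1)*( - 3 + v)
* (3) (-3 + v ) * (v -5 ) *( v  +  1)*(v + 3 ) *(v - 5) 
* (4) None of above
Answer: 3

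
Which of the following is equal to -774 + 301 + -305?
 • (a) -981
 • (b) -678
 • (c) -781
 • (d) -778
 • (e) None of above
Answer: d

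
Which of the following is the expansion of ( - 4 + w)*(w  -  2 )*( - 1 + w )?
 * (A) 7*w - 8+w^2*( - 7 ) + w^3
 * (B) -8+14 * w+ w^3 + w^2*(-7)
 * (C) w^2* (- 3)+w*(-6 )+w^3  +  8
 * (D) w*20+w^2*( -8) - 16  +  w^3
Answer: B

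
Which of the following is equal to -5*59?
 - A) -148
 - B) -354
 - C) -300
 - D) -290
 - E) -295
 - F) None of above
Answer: E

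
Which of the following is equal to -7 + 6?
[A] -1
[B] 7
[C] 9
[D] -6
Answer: A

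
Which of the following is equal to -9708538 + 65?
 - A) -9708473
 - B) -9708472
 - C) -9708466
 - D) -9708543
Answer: A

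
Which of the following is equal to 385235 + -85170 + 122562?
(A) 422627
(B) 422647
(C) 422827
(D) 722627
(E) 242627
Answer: A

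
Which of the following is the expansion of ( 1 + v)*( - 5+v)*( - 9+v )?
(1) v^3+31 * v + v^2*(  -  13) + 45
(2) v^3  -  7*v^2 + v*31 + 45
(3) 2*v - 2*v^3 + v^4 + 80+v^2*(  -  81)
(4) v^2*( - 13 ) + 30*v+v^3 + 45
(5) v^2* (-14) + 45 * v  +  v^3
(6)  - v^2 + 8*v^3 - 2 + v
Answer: 1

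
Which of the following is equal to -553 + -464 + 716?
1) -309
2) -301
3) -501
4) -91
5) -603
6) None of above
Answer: 2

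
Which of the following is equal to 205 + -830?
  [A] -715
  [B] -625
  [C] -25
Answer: B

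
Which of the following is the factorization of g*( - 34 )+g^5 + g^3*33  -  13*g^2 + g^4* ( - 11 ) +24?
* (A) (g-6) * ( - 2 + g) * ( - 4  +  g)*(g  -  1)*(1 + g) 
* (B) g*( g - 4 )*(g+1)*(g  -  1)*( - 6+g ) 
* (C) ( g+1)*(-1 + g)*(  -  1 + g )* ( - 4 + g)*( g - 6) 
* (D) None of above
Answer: C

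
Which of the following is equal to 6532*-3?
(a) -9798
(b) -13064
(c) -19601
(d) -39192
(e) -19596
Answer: e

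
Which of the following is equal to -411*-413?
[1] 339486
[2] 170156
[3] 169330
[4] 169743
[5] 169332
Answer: 4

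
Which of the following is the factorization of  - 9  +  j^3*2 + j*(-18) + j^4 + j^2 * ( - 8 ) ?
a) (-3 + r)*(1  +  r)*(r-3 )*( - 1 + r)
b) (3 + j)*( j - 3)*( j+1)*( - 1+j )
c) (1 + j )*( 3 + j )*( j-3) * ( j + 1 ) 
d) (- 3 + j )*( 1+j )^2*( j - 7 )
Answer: c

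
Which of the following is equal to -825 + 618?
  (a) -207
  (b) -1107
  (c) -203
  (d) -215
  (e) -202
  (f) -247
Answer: a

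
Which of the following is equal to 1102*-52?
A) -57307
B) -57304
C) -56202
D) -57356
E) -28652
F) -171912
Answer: B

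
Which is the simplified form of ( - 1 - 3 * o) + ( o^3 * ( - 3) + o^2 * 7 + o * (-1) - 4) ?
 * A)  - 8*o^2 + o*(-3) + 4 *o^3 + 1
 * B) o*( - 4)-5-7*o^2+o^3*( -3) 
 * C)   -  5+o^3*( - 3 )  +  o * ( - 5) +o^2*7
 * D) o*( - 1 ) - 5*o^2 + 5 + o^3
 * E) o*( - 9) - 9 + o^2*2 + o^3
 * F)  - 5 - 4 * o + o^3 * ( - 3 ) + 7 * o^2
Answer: F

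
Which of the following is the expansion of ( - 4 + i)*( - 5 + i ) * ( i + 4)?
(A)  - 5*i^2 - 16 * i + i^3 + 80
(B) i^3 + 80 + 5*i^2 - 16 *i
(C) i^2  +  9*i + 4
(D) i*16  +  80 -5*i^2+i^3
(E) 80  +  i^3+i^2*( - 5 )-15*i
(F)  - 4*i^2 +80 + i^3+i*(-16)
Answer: A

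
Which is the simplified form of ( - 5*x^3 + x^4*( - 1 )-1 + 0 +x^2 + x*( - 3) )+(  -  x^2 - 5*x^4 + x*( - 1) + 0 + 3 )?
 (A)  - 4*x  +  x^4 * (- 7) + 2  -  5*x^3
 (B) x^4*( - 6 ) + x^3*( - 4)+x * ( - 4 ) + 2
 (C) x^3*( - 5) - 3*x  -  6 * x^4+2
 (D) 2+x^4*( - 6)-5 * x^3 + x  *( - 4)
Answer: D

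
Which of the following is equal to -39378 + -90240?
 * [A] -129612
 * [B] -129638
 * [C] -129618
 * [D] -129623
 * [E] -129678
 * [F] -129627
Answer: C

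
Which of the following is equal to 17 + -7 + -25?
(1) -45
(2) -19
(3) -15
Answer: 3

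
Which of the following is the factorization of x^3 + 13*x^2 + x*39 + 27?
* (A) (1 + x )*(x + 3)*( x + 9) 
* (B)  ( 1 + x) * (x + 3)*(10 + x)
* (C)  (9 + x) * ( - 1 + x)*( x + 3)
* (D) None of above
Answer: A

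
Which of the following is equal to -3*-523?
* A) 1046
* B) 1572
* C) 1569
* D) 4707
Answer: C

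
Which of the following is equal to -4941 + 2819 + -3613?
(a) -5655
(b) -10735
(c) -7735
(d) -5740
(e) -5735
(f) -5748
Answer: e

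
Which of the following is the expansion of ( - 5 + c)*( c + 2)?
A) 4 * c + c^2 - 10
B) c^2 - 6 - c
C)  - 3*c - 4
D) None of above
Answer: D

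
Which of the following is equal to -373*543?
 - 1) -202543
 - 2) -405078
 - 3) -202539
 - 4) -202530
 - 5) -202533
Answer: 3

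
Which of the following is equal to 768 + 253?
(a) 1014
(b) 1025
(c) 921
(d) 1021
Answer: d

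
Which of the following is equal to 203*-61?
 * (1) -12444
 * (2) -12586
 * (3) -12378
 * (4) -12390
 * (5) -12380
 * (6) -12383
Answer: 6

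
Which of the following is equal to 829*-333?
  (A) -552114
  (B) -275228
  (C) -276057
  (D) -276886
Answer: C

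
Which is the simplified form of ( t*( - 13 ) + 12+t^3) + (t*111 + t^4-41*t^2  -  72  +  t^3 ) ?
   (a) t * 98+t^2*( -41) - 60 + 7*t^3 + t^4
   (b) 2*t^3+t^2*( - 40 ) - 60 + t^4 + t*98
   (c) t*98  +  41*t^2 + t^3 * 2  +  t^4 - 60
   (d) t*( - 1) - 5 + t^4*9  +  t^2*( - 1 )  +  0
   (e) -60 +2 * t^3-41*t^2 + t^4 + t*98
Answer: e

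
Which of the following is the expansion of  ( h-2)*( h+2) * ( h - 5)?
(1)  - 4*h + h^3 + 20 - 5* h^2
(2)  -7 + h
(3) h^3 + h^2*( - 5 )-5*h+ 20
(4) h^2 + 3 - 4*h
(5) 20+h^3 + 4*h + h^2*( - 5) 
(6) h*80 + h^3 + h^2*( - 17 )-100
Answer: 1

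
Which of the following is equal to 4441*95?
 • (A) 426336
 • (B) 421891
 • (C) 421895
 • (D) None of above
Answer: C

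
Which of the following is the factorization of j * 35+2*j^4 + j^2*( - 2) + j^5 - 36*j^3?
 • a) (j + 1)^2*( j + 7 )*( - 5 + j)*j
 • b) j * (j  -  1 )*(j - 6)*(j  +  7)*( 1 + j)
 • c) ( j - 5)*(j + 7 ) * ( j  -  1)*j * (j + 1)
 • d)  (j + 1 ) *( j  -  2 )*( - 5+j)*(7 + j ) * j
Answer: c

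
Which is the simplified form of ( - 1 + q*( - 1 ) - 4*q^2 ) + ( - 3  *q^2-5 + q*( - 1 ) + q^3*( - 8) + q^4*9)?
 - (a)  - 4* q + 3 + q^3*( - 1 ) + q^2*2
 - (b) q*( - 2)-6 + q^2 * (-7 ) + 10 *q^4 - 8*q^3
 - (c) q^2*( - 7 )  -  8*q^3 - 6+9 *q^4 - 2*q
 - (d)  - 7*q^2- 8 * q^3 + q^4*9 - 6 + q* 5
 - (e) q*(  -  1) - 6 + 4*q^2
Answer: c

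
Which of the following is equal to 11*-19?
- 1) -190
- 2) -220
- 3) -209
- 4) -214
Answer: 3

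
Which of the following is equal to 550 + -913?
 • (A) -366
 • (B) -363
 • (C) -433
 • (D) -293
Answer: B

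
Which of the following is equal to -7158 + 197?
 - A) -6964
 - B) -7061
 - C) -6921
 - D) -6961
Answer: D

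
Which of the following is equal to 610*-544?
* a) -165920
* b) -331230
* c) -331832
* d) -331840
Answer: d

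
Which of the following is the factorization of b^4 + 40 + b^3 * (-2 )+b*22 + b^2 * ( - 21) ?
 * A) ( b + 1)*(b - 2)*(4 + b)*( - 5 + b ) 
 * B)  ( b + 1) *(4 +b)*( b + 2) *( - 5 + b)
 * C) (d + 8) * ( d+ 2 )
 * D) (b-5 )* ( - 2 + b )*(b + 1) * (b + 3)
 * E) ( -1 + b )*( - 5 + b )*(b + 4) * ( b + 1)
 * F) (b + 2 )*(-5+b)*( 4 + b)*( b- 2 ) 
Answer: A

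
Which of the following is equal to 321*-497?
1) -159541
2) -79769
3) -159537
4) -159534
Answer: 3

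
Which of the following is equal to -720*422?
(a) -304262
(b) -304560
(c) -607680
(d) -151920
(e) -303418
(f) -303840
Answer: f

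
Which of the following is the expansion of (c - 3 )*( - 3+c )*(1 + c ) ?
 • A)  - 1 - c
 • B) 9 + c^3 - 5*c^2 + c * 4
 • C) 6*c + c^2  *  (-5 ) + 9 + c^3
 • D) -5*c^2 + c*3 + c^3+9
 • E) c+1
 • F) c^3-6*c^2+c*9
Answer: D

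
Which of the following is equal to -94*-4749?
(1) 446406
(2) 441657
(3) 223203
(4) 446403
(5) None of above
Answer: 1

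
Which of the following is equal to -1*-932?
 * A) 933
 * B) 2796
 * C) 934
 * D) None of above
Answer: D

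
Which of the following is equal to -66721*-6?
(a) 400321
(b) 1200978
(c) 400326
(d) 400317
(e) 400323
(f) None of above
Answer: c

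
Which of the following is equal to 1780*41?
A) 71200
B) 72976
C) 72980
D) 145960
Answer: C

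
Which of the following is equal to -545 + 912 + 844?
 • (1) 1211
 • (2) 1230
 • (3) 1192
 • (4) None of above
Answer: 1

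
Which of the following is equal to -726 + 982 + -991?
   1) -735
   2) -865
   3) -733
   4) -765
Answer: 1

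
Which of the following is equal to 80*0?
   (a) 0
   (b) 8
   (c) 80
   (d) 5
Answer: a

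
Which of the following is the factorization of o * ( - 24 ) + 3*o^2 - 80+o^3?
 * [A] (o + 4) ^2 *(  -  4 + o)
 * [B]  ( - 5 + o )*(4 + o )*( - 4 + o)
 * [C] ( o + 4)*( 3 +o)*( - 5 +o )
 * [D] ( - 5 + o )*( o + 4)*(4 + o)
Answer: D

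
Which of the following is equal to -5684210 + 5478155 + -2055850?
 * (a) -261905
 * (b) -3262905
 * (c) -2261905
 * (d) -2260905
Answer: c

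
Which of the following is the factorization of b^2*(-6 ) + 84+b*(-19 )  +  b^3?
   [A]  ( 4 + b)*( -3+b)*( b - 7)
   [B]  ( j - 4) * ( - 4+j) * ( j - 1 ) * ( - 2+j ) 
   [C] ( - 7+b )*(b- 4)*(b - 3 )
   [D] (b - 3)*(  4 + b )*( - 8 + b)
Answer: A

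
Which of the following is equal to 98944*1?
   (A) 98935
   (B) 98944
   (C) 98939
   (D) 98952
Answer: B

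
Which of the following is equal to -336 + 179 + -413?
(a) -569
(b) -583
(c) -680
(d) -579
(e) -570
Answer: e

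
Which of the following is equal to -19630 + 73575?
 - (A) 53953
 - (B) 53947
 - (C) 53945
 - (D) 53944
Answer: C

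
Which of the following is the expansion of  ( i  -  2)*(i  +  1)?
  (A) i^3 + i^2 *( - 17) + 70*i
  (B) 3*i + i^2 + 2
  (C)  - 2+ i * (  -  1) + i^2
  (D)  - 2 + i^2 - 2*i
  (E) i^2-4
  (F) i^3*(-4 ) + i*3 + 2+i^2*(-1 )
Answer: C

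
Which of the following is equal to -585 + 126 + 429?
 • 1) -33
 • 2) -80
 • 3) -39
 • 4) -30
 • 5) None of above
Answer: 4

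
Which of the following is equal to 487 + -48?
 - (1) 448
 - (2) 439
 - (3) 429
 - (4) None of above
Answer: 2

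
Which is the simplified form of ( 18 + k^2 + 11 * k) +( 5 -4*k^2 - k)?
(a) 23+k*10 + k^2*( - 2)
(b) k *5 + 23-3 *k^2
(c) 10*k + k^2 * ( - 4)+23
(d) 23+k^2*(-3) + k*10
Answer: d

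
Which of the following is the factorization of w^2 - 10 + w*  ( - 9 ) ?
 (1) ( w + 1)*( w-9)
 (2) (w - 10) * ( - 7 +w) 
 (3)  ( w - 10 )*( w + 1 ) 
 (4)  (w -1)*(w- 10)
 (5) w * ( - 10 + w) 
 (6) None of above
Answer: 3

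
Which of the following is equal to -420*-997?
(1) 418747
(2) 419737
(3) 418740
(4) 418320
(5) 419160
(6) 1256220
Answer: 3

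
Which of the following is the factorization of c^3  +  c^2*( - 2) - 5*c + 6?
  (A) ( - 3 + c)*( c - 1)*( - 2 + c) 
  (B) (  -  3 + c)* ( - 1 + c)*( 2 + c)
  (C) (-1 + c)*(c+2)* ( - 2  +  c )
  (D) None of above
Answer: B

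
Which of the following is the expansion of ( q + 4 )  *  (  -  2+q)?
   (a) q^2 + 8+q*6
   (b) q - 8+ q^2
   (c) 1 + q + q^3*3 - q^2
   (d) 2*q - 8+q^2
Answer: d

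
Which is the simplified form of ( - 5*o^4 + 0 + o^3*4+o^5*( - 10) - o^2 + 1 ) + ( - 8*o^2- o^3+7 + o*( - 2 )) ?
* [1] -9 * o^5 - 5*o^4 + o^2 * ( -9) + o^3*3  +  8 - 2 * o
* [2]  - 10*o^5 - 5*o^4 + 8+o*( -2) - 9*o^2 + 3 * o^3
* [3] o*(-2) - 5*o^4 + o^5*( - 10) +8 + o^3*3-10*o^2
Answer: 2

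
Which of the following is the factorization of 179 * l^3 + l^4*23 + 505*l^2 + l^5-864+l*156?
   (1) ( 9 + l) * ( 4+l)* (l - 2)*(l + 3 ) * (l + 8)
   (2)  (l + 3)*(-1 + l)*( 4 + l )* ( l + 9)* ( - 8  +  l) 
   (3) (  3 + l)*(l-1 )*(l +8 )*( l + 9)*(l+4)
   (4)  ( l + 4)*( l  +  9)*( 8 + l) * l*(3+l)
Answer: 3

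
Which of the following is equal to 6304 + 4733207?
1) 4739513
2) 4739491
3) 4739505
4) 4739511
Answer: 4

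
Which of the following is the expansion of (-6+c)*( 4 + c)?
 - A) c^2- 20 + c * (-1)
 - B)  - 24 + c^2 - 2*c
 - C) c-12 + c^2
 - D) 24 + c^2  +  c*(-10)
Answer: B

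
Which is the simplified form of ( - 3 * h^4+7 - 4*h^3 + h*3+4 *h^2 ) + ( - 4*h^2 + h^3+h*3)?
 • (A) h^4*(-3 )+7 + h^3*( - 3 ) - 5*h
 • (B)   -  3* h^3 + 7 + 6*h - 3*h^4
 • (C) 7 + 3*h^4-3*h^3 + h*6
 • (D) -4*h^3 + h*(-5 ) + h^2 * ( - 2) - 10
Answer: B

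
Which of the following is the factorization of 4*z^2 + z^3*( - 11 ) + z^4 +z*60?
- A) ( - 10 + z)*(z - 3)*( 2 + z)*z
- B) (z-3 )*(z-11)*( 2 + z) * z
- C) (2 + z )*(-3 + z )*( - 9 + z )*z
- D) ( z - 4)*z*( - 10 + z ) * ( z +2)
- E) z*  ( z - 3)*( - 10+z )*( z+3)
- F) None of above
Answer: A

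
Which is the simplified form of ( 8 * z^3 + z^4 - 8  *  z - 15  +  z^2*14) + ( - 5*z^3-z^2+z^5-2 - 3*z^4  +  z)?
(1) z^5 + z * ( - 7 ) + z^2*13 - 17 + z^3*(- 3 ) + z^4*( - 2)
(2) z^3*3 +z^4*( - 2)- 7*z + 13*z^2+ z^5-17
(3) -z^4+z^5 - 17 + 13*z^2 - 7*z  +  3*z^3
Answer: 2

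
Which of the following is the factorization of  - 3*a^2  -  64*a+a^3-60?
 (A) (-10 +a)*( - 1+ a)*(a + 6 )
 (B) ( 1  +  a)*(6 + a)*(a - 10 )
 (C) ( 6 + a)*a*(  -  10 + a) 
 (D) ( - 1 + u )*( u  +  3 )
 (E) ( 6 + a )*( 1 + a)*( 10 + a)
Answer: B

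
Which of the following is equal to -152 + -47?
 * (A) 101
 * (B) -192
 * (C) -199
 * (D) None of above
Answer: C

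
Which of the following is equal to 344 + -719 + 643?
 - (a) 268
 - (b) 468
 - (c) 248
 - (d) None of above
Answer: a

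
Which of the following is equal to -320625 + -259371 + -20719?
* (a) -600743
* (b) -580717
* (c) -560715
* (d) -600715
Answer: d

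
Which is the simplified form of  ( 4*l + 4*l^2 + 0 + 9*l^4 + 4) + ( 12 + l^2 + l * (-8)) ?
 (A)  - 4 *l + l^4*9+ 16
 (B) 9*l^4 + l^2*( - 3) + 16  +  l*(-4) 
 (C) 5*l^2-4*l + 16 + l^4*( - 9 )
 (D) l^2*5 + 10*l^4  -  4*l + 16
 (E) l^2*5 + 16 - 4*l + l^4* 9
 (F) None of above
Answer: E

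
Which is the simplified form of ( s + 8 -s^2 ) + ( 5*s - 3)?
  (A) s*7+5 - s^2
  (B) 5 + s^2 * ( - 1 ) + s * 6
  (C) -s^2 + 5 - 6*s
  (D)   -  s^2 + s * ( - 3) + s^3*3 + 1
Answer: B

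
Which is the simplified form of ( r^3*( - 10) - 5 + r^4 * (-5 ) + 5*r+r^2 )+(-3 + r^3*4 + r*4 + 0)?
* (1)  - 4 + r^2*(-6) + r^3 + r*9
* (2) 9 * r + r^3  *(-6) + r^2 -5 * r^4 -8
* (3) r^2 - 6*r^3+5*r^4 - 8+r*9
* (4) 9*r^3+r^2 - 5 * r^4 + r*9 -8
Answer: 2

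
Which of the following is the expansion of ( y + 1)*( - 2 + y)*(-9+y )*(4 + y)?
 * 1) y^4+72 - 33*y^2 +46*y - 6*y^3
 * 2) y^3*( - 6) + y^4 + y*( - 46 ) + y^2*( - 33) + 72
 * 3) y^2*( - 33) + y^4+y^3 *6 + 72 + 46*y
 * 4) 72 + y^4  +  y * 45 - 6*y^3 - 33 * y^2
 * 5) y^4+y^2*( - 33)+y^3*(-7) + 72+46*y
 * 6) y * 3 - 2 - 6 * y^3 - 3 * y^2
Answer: 1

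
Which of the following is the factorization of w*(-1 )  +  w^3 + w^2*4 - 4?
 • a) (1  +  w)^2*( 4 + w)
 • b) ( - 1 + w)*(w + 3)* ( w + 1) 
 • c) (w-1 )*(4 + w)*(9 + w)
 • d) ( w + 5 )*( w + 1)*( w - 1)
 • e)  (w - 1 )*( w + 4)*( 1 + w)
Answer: e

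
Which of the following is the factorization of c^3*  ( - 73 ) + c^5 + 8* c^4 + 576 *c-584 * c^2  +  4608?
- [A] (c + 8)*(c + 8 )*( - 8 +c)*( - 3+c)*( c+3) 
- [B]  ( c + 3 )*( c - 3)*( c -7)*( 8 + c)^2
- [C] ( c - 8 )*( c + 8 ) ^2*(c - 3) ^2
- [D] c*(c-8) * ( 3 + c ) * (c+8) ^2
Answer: A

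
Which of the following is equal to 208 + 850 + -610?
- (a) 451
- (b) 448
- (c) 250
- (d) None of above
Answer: b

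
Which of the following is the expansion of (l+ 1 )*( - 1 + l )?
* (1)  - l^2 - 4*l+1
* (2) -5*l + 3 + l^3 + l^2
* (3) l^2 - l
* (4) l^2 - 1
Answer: 4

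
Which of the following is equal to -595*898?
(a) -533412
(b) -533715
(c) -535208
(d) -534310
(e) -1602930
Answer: d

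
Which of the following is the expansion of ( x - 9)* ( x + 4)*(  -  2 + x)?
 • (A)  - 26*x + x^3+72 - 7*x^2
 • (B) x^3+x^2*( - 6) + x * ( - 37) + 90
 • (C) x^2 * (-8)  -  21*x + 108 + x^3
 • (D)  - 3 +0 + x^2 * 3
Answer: A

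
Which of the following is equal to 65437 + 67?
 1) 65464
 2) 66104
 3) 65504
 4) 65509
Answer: 3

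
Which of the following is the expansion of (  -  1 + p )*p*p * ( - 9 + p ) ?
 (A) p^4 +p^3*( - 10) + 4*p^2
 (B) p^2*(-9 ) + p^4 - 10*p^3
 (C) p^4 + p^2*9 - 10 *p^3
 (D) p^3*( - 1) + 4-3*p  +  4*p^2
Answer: C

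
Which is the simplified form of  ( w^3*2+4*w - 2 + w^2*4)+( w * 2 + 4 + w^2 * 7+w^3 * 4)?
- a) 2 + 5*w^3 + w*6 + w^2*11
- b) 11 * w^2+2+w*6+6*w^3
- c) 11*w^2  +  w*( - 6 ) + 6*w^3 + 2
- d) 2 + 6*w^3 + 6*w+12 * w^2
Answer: b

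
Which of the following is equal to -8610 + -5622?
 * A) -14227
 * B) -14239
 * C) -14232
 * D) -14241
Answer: C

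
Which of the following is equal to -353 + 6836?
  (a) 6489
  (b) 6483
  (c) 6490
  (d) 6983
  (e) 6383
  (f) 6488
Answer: b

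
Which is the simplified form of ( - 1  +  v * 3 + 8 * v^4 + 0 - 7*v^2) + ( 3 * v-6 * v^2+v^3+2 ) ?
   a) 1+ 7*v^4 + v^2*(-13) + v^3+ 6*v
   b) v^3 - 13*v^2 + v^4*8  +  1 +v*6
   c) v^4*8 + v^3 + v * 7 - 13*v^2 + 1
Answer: b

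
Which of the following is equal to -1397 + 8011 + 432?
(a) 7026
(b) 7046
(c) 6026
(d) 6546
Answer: b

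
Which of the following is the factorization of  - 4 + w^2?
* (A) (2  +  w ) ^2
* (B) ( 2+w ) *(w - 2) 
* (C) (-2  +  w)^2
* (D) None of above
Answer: B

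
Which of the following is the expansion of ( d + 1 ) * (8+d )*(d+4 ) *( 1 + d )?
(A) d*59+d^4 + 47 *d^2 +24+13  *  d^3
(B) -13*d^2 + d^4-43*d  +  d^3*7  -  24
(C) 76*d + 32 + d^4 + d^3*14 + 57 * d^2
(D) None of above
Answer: C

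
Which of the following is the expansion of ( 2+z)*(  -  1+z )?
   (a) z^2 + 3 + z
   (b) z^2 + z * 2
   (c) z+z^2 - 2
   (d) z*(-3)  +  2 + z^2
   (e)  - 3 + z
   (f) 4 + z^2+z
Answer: c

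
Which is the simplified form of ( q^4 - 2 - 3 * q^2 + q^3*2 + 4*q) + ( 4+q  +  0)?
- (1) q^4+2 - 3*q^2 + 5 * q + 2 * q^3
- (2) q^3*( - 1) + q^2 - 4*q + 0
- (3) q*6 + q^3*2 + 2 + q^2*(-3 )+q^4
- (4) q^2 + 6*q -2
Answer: 1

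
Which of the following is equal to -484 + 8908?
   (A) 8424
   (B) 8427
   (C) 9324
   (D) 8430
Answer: A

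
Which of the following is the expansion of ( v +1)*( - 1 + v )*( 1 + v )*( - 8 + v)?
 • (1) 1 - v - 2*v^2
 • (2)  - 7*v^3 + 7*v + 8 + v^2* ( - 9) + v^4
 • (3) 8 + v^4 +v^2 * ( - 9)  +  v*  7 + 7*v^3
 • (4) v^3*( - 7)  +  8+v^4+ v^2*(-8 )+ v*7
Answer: 2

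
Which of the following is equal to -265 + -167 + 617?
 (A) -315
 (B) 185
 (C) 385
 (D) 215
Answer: B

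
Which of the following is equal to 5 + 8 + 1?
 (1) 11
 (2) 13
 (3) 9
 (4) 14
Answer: 4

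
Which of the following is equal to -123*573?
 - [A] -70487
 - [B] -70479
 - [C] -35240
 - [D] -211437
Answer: B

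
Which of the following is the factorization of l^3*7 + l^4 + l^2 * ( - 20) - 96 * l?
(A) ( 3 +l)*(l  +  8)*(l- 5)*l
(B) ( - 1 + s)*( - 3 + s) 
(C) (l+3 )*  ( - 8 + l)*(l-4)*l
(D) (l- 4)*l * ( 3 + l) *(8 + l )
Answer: D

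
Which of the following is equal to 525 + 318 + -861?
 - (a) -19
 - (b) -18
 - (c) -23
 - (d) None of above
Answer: b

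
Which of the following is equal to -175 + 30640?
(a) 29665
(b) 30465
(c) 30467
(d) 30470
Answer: b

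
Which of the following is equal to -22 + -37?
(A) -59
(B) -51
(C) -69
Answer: A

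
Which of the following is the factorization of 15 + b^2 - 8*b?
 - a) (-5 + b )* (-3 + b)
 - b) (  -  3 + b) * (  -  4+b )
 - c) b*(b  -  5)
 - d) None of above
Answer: a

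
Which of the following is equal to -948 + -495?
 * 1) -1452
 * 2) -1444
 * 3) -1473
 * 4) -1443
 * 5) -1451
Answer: 4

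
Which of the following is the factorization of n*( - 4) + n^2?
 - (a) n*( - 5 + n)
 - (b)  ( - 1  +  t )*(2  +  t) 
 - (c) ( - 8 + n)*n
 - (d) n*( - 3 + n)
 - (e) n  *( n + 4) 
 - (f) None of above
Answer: f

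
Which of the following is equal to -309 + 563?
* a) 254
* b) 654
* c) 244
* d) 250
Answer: a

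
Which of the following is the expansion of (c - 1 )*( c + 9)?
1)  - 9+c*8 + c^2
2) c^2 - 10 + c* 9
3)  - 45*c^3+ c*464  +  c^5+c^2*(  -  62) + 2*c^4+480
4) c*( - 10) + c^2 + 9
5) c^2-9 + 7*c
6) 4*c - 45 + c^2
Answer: 1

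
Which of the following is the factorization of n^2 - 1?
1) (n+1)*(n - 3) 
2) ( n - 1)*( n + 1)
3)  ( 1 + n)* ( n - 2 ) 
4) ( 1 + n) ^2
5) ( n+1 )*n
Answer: 2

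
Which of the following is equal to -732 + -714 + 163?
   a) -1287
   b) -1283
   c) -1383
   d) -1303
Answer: b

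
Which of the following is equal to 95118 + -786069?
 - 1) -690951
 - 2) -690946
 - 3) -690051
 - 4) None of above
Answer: 1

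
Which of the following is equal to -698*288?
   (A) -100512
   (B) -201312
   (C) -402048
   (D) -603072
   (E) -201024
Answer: E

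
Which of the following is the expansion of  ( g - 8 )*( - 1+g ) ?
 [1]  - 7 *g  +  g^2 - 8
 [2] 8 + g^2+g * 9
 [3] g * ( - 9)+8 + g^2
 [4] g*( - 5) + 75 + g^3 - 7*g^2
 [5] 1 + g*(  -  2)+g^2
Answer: 3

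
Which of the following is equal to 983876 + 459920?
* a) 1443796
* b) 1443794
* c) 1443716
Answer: a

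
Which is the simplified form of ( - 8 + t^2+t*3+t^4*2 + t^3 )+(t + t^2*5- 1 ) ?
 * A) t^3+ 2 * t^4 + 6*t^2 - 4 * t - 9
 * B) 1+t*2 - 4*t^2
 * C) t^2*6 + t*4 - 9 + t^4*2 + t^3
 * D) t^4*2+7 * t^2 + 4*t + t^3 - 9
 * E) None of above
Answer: C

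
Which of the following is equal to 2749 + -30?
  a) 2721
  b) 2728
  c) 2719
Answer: c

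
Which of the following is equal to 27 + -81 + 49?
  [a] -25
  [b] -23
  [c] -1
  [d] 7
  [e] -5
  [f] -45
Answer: e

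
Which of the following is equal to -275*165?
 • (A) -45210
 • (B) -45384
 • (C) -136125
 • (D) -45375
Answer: D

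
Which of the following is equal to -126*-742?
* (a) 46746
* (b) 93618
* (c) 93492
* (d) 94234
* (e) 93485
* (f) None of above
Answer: c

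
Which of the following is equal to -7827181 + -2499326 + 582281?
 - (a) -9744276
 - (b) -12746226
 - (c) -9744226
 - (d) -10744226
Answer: c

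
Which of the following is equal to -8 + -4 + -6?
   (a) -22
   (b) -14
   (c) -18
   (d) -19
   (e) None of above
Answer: c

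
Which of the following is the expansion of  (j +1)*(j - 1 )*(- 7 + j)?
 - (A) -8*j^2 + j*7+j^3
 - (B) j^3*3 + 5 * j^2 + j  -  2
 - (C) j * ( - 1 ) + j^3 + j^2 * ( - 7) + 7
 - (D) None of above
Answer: C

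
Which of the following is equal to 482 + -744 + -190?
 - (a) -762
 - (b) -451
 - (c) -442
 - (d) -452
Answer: d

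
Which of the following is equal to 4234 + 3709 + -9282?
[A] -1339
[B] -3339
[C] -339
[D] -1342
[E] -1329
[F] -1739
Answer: A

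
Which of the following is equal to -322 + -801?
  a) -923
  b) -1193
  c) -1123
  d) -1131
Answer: c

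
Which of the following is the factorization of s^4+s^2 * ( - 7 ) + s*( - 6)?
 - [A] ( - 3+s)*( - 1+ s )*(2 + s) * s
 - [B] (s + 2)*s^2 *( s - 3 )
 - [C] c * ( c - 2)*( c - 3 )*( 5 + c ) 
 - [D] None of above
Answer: D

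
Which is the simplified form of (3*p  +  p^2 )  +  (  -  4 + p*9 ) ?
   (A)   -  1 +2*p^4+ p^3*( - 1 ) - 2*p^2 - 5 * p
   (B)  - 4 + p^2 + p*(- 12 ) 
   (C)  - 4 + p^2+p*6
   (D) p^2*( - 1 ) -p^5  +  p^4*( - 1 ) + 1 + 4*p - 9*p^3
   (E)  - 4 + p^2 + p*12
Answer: E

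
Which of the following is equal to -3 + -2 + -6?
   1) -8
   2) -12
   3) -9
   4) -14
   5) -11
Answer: 5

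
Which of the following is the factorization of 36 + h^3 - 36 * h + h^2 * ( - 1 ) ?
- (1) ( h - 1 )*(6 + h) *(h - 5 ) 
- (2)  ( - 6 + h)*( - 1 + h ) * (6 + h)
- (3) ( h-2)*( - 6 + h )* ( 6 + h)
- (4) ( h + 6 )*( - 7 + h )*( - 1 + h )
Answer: 2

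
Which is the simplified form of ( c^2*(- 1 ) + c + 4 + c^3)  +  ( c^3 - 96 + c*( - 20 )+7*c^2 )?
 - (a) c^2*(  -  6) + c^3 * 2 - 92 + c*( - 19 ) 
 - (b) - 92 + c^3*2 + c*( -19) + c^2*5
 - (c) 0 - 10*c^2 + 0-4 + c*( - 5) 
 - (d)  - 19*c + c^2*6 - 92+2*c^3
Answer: d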